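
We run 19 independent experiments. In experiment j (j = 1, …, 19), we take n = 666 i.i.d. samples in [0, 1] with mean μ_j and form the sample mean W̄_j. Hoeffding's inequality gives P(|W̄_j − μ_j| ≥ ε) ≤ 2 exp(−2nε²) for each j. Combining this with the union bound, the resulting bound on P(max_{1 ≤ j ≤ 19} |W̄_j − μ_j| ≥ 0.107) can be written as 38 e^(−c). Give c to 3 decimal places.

Union bound over the 19 events: P(max_{1 ≤ j ≤ 19} |W̄_j − μ_j| ≥ 0.107) ≤ 19·2·exp(−2nε²) = 38 exp(−2·666·0.107²).
So c = 2·666·0.107² = 15.2501.

15.250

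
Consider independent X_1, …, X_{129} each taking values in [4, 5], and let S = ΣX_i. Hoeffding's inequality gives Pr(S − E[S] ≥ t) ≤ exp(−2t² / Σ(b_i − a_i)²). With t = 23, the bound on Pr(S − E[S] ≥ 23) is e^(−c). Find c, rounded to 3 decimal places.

8.202

Σ(b_i − a_i)² = 129·(1)² = 129.
c = 2t²/129 = 2·23²/129 = 8.2016.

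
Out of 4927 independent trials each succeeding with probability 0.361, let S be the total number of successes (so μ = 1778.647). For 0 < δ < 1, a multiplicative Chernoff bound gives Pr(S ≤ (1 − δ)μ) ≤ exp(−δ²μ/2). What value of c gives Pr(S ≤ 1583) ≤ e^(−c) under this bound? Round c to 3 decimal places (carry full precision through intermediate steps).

Write 1583 = (1 − δ)μ, so δ = 1 − 1583/1778.647 = 0.1099977…
Then the exponent is δ²μ/2 = (μ − 1583)²/(2μ) = 10.760356.

10.760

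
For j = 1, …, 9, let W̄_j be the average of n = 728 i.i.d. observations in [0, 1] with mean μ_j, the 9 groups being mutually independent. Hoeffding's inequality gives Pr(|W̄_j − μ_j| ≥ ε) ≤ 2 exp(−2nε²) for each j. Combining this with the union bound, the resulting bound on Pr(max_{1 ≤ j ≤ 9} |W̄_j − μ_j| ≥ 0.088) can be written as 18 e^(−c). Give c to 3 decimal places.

11.275

Union bound over the 9 events: Pr(max_{1 ≤ j ≤ 9} |W̄_j − μ_j| ≥ 0.088) ≤ 9·2·exp(−2nε²) = 18 exp(−2·728·0.088²).
So c = 2·728·0.088² = 11.2753.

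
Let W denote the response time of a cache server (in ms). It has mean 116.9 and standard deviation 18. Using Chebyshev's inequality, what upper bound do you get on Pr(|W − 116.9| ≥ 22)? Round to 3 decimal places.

0.669

Chebyshev: Pr(|W − μ| ≥ t) ≤ Var(W)/t².
Var(W) = σ² = 18² = 324.
Bound = 324 / 484 = 0.6694.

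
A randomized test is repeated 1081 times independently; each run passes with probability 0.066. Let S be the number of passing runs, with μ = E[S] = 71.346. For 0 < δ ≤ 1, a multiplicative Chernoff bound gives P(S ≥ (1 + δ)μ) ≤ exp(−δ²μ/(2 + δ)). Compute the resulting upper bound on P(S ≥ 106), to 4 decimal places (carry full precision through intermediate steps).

Write 106 = (1 + δ)μ, so δ = 106/71.346 − 1 = 0.4857175…
Then the exponent is δ²μ/(2 + δ) = (106 − μ)² / (μ·(2 + δ)) = 6.771507.
Bound = exp(−6.771507) = 0.00115.

0.0011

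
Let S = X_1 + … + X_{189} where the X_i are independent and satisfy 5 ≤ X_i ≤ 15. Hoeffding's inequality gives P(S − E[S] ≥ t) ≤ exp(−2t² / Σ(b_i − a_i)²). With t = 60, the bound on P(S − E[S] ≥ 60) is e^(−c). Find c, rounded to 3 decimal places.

Σ(b_i − a_i)² = 189·(10)² = 18900.
c = 2t²/18900 = 2·60²/18900 = 0.3810.

0.381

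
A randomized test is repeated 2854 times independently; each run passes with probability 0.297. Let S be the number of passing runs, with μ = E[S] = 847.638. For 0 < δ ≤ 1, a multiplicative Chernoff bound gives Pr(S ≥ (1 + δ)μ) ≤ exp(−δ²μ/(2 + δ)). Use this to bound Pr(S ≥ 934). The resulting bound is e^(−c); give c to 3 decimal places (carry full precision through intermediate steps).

Write 934 = (1 + δ)μ, so δ = 934/847.638 − 1 = 0.1018855…
Then the exponent is δ²μ/(2 + δ) = (934 − μ)² / (μ·(2 + δ)) = 4.186257.

4.186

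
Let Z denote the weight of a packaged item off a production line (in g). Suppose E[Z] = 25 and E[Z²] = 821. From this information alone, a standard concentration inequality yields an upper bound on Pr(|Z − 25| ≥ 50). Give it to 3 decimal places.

The first two moments determine the variance, so Chebyshev's inequality is the sharpest standard bound available.
Var(Z) = E[Z²] − (E[Z])² = 821 − 625 = 196.
Chebyshev's inequality: Pr(|Z − μ| ≥ t) ≤ Var(Z)/t² = 196/2500 = 0.0784.

0.078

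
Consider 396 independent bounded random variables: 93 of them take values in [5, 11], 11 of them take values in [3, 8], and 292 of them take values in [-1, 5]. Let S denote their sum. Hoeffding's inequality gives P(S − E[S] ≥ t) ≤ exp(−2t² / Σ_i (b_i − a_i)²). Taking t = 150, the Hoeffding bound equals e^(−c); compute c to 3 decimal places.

3.184

Σ(b_i − a_i)² = 93·6² + 11·5² + 292·6² = 14135.
c = 2t² / 14135 = 2·150² / 14135 = 3.1836.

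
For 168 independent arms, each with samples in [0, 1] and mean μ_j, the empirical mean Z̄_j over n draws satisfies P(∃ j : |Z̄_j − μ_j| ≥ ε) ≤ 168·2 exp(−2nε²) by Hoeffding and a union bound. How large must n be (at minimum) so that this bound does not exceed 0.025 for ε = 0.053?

Need 2·168·exp(−2nε²) ≤ 0.025, i.e. exp(−2nε²) ≤ 0.025/336.
So 2nε² ≥ ln(336/0.025) = 9.505991.
Hence n ≥ 9.505991/(2·0.053²) = 1692.060.
The smallest integer n is 1693.

1693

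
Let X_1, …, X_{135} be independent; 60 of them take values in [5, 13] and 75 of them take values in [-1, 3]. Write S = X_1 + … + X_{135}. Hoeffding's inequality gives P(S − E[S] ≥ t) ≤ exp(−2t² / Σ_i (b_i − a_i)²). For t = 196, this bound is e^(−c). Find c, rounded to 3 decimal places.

15.244

Σ(b_i − a_i)² = 60·8² + 75·4² = 5040.
c = 2t² / 5040 = 2·196² / 5040 = 15.2444.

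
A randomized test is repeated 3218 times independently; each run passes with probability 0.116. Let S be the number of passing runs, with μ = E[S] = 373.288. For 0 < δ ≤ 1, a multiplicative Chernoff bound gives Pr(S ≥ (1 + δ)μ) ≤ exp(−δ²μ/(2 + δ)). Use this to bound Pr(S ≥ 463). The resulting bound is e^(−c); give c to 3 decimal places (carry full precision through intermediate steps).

Write 463 = (1 + δ)μ, so δ = 463/373.288 − 1 = 0.2403292…
Then the exponent is δ²μ/(2 + δ) = (463 − μ)² / (μ·(2 + δ)) = 9.623769.

9.624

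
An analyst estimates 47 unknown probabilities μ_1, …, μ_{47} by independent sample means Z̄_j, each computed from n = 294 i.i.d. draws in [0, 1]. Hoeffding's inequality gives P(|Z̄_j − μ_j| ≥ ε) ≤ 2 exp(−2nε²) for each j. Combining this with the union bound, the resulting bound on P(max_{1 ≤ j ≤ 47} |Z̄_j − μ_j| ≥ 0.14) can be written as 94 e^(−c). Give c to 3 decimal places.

11.525

Union bound over the 47 events: P(max_{1 ≤ j ≤ 47} |Z̄_j − μ_j| ≥ 0.14) ≤ 47·2·exp(−2nε²) = 94 exp(−2·294·0.14²).
So c = 2·294·0.14² = 11.5248.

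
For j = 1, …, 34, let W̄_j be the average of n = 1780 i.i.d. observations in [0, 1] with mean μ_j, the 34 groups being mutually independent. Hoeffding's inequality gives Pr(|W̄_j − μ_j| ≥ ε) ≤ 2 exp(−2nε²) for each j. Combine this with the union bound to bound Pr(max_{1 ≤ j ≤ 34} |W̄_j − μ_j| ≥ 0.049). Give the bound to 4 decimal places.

0.0132

Per-experiment Hoeffding bound: 2·exp(−2·1780·0.049²) = 2·exp(−8.54756) = 0.00038804.
Union bound over 34 events: 34·0.00038804 = 0.01319.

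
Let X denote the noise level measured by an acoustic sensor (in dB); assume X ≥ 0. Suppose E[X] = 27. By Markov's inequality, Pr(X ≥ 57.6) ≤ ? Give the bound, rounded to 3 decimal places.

Markov's inequality: for a non-negative random variable, Pr(X ≥ a) ≤ E[X]/a.
Here E[X] = 27 and a = 57.6, so the bound is 27/57.6 = 0.4688.

0.469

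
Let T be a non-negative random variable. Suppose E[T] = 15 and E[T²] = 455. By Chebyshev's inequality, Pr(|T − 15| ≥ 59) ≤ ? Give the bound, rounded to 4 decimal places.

Var(T) = E[T²] − (E[T])² = 455 − 225 = 230.
Chebyshev's inequality: Pr(|T − μ| ≥ t) ≤ Var(T)/t² = 230/3481 = 0.0661.

0.0661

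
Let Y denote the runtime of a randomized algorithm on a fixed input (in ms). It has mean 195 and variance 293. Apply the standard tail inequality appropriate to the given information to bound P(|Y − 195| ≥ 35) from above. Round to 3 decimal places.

0.239

Mean and variance are known, so Chebyshev's inequality applies.
Chebyshev: P(|Y − μ| ≥ t) ≤ Var(Y)/t².
Bound = 293 / 1225 = 0.2392.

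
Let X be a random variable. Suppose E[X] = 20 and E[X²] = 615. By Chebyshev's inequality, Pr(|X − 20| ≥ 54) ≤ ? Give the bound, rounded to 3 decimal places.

0.074

Var(X) = E[X²] − (E[X])² = 615 − 400 = 215.
Chebyshev's inequality: Pr(|X − μ| ≥ t) ≤ Var(X)/t² = 215/2916 = 0.0737.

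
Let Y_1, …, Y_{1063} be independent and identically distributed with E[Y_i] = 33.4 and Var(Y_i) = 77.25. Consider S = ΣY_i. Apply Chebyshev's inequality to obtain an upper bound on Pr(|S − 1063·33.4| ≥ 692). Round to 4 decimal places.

0.1715

Var(S) = n·Var(Y_i) = 1063·77.25 = 82116.75.
Chebyshev: Pr(|S − 1063·33.4| ≥ 692) ≤ Var(S)/692² = 82116.75/478864 = 0.1715.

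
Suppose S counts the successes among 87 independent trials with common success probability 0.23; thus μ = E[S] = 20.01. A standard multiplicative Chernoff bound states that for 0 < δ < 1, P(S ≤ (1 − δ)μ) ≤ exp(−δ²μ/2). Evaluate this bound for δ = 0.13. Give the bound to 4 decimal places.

Exponent = δ²μ/2 = 0.13²·20.01/2 = 0.1691.
Bound = exp(−0.1691) = 0.84444.

0.8444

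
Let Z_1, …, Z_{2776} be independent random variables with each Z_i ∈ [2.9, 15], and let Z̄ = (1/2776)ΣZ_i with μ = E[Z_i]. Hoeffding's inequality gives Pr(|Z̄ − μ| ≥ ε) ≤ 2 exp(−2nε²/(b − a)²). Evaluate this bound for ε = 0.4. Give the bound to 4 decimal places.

Exponent: 2nε²/(b − a)² = 2·2776·0.4² / 12.1² = 6.06735.
Bound = 2·exp(−6.06735) = 0.00463.

0.0046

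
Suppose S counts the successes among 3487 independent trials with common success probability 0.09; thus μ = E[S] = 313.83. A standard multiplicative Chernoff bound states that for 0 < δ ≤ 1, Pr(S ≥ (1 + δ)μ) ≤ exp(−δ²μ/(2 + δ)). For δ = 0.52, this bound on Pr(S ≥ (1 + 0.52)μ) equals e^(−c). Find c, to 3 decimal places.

33.674

c = δ²μ/(2 + δ) = 0.52²·313.83/(2 + 0.52) = 33.6745.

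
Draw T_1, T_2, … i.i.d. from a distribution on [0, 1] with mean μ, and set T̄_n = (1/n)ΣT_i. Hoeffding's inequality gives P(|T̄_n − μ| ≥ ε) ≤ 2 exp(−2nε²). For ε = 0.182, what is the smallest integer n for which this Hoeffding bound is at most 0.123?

Require 2·exp(−2nε²) ≤ 0.123, i.e. 2nε² ≥ ln(2/0.123) = 2.788718.
So n ≥ 2.788718 / (2·0.182²) = 42.095.
The smallest integer n is 43.

43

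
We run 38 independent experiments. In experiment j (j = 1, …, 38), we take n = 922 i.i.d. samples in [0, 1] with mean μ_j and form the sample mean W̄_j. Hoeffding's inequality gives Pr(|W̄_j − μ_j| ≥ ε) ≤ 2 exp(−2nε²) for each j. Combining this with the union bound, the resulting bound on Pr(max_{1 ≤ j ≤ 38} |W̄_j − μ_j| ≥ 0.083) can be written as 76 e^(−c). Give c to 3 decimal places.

12.703

Union bound over the 38 events: Pr(max_{1 ≤ j ≤ 38} |W̄_j − μ_j| ≥ 0.083) ≤ 38·2·exp(−2nε²) = 76 exp(−2·922·0.083²).
So c = 2·922·0.083² = 12.7033.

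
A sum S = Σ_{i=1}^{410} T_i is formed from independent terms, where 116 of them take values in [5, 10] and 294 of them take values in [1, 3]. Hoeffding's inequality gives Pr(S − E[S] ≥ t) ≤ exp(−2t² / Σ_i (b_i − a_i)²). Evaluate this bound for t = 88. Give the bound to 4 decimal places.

Σ(b_i − a_i)² = 116·5² + 294·2² = 4076.
Exponent = 2·88² / 4076 = 3.79980.
Bound = exp(−3.79980) = 0.02238.

0.0224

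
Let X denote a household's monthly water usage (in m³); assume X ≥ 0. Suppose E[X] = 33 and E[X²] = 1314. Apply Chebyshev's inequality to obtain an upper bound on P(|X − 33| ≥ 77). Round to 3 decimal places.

0.038

Var(X) = E[X²] − (E[X])² = 1314 − 1089 = 225.
Chebyshev's inequality: P(|X − μ| ≥ t) ≤ Var(X)/t² = 225/5929 = 0.0379.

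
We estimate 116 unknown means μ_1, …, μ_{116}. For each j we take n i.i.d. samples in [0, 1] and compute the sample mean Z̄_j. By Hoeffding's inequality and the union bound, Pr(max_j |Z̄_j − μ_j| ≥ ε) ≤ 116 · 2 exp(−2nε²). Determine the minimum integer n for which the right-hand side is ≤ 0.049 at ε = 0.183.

127

Need 2·116·exp(−2nε²) ≤ 0.049, i.e. exp(−2nε²) ≤ 0.049/232.
So 2nε² ≥ ln(232/0.049) = 8.462672.
Hence n ≥ 8.462672/(2·0.183²) = 126.350.
The smallest integer n is 127.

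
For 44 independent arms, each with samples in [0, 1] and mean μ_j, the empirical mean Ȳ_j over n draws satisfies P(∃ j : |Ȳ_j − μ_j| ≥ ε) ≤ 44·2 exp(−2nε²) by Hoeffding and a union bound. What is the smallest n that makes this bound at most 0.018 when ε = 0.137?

Need 2·44·exp(−2nε²) ≤ 0.018, i.e. exp(−2nε²) ≤ 0.018/88.
So 2nε² ≥ ln(88/0.018) = 8.494720.
Hence n ≥ 8.494720/(2·0.137²) = 226.297.
The smallest integer n is 227.

227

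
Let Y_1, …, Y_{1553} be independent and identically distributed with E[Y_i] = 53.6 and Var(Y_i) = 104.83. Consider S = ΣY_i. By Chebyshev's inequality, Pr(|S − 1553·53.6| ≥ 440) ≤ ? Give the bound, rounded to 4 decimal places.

Var(S) = n·Var(Y_i) = 1553·104.83 = 162800.99.
Chebyshev: Pr(|S − 1553·53.6| ≥ 440) ≤ Var(S)/440² = 162800.99/193600 = 0.8409.

0.8409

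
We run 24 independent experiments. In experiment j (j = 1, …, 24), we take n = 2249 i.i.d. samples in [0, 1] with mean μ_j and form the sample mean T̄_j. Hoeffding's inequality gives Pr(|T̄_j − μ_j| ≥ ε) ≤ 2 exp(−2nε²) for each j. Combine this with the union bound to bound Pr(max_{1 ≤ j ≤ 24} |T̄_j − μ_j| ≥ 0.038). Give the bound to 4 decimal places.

0.0725

Per-experiment Hoeffding bound: 2·exp(−2·2249·0.038²) = 2·exp(−6.49511) = 0.0030216.
Union bound over 24 events: 24·0.0030216 = 0.07252.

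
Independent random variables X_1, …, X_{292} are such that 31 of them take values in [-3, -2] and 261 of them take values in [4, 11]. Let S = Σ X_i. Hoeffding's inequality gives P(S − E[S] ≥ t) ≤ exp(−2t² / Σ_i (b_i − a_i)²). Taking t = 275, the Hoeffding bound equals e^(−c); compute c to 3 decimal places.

11.798

Σ(b_i − a_i)² = 31·1² + 261·7² = 12820.
c = 2t² / 12820 = 2·275² / 12820 = 11.7980.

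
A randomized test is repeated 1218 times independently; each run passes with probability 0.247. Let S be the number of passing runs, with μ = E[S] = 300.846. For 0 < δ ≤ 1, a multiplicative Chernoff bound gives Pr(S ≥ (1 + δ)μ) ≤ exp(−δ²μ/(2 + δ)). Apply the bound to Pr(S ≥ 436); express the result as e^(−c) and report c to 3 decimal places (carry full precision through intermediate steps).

24.790

Write 436 = (1 + δ)μ, so δ = 436/300.846 − 1 = 0.4492465…
Then the exponent is δ²μ/(2 + δ) = (436 − μ)² / (μ·(2 + δ)) = 24.790260.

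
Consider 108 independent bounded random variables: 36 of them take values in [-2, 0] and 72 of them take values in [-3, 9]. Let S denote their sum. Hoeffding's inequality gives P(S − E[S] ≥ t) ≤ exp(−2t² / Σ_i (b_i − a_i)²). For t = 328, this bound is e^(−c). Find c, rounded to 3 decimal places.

20.469

Σ(b_i − a_i)² = 36·2² + 72·12² = 10512.
c = 2t² / 10512 = 2·328² / 10512 = 20.4688.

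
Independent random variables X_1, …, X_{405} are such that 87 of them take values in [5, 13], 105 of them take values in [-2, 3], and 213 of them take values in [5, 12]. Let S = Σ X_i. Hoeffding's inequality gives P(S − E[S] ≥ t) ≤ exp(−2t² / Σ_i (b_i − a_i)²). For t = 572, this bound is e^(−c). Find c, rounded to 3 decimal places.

35.124

Σ(b_i − a_i)² = 87·8² + 105·5² + 213·7² = 18630.
c = 2t² / 18630 = 2·572² / 18630 = 35.1244.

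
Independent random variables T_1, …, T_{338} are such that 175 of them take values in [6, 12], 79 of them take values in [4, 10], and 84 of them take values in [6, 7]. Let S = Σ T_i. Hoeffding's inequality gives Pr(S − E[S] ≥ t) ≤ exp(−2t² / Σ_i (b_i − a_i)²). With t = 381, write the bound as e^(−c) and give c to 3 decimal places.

31.461

Σ(b_i − a_i)² = 175·6² + 79·6² + 84·1² = 9228.
c = 2t² / 9228 = 2·381² / 9228 = 31.4610.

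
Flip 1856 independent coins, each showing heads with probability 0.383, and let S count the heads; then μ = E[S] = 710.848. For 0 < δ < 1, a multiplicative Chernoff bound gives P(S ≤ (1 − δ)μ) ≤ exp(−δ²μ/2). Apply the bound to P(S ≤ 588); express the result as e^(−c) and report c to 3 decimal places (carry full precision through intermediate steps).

10.615

Write 588 = (1 − δ)μ, so δ = 1 − 588/710.848 = 0.1728189…
Then the exponent is δ²μ/2 = (μ − 588)²/(2μ) = 10.615231.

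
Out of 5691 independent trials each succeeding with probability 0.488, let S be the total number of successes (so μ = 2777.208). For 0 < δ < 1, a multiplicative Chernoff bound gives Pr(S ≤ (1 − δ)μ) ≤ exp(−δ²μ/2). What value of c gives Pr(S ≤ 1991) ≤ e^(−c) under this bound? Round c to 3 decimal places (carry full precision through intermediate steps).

111.285

Write 1991 = (1 − δ)μ, so δ = 1 − 1991/2777.208 = 0.2830929…
Then the exponent is δ²μ/2 = (μ − 1991)²/(2μ) = 111.284970.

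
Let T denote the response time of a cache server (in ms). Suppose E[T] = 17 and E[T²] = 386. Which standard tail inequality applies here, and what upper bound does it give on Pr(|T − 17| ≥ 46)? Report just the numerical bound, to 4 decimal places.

The first two moments determine the variance, so Chebyshev's inequality is the sharpest standard bound available.
Var(T) = E[T²] − (E[T])² = 386 − 289 = 97.
Chebyshev's inequality: Pr(|T − μ| ≥ t) ≤ Var(T)/t² = 97/2116 = 0.0458.

0.0458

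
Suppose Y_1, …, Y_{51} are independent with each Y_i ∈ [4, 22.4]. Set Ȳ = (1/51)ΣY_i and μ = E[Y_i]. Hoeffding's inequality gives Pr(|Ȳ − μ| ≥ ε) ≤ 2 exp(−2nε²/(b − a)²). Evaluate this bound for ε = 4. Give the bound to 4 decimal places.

Exponent: 2nε²/(b − a)² = 2·51·4² / 18.4² = 4.82042.
Bound = 2·exp(−4.82042) = 0.01613.

0.0161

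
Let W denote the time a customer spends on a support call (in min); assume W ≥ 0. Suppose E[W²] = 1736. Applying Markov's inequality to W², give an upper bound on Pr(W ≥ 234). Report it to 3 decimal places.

Since W ≥ 0, the event {W ≥ 234} is the same as {W² ≥ 54756}.
Markov's inequality applied to W² gives Pr(W² ≥ 54756) ≤ E[W²]/54756 = 1736/54756 = 0.0317.

0.032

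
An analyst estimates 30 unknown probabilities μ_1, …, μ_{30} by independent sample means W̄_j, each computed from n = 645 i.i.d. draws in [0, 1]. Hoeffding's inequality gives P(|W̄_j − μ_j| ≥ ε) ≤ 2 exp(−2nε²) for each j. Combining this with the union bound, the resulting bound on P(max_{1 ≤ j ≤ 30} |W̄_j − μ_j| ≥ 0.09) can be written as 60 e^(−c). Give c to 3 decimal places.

10.449

Union bound over the 30 events: P(max_{1 ≤ j ≤ 30} |W̄_j − μ_j| ≥ 0.09) ≤ 30·2·exp(−2nε²) = 60 exp(−2·645·0.09²).
So c = 2·645·0.09² = 10.4490.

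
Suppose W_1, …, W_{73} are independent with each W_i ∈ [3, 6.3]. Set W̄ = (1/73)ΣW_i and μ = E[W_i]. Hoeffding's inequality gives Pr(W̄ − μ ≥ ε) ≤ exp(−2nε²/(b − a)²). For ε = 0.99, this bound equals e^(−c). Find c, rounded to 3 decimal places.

c = 2nε²/(b − a)² = 2·73·0.99² / 3.3² = 13.1400.

13.140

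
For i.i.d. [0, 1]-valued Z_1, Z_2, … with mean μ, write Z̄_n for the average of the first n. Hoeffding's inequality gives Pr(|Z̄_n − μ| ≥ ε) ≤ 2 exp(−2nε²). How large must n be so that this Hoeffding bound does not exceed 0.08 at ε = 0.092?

Require 2·exp(−2nε²) ≤ 0.08, i.e. 2nε² ≥ ln(2/0.08) = 3.218876.
So n ≥ 3.218876 / (2·0.092²) = 190.151.
The smallest integer n is 191.

191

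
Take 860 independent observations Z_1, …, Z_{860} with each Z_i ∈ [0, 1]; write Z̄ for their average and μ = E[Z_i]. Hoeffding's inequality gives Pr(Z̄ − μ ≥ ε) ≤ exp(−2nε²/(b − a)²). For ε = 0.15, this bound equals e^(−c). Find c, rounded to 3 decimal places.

c = 2nε²/(b − a)² = 2·860·0.15² / 1² = 38.7000.

38.700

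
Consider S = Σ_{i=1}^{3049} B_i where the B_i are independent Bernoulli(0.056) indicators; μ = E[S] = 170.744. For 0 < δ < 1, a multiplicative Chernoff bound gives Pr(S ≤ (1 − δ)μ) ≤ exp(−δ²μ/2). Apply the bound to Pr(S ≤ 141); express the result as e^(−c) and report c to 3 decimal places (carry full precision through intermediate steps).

Write 141 = (1 − δ)μ, so δ = 1 − 141/170.744 = 0.1742023…
Then the exponent is δ²μ/2 = (μ − 141)²/(2μ) = 2.590737.

2.591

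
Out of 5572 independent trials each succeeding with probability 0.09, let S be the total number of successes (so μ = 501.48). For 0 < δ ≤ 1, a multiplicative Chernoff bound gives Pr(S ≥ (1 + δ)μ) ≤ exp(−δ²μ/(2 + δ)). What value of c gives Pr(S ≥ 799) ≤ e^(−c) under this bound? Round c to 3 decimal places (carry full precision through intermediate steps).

68.066

Write 799 = (1 + δ)μ, so δ = 799/501.48 − 1 = 0.5932839…
Then the exponent is δ²μ/(2 + δ) = (799 − μ)² / (μ·(2 + δ)) = 68.065753.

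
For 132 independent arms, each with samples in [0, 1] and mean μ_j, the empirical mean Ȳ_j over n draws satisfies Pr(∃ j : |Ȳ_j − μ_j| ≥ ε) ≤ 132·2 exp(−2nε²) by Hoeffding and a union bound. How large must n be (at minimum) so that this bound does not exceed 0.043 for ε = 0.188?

Need 2·132·exp(−2nε²) ≤ 0.043, i.e. exp(−2nε²) ≤ 0.043/264.
So 2nε² ≥ ln(264/0.043) = 8.722504.
Hence n ≥ 8.722504/(2·0.188²) = 123.394.
The smallest integer n is 124.

124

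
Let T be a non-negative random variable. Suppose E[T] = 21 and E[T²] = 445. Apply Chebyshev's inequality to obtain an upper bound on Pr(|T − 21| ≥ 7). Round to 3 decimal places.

Var(T) = E[T²] − (E[T])² = 445 − 441 = 4.
Chebyshev's inequality: Pr(|T − μ| ≥ t) ≤ Var(T)/t² = 4/49 = 0.0816.

0.082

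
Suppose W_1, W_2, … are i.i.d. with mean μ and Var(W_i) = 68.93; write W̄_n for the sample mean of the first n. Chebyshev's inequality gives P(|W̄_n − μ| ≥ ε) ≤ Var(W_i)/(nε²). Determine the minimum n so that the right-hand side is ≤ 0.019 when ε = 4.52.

178

Require 68.93/(n·4.52²) ≤ 0.019, i.e. n ≥ 68.93/(0.019·4.52²) = 177.573.
The smallest integer n is 178.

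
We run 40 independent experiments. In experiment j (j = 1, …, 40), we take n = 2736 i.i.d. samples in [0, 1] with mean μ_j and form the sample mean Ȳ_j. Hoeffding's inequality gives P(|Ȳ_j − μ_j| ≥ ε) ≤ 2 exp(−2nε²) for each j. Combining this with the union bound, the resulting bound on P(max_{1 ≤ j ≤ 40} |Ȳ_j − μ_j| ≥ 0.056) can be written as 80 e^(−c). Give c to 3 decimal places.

Union bound over the 40 events: P(max_{1 ≤ j ≤ 40} |Ȳ_j − μ_j| ≥ 0.056) ≤ 40·2·exp(−2nε²) = 80 exp(−2·2736·0.056²).
So c = 2·2736·0.056² = 17.1602.

17.160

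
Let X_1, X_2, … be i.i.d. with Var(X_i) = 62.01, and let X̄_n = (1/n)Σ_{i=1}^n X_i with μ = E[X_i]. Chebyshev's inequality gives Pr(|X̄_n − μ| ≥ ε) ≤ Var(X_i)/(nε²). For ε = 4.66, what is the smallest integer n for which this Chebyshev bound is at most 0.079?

Require 62.01/(n·4.66²) ≤ 0.079, i.e. n ≥ 62.01/(0.079·4.66²) = 36.146.
The smallest integer n is 37.

37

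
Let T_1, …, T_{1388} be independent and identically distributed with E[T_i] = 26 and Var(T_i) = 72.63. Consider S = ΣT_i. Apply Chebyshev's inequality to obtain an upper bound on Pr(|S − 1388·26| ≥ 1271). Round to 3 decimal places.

Var(S) = n·Var(T_i) = 1388·72.63 = 100810.44.
Chebyshev: Pr(|S − 1388·26| ≥ 1271) ≤ Var(S)/1271² = 100810.44/1615441 = 0.0624.

0.062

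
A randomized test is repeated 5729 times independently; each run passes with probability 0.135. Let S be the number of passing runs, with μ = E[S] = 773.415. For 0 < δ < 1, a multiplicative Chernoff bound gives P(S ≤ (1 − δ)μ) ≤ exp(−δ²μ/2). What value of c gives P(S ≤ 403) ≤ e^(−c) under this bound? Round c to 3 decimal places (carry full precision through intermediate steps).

Write 403 = (1 − δ)μ, so δ = 1 − 403/773.415 = 0.4789343…
Then the exponent is δ²μ/2 = (μ − 403)²/(2μ) = 88.702231.

88.702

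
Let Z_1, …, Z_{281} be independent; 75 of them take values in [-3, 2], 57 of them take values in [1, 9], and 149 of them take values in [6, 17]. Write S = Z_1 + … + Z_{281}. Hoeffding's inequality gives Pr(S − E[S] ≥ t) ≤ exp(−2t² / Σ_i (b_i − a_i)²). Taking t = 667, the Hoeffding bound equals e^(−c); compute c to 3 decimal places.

Σ(b_i − a_i)² = 75·5² + 57·8² + 149·11² = 23552.
c = 2t² / 23552 = 2·667² / 23552 = 37.7793.

37.779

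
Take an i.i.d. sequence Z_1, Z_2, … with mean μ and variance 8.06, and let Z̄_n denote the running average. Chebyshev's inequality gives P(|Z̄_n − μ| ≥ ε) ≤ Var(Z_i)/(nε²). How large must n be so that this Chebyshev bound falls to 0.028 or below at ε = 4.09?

18

Require 8.06/(n·4.09²) ≤ 0.028, i.e. n ≥ 8.06/(0.028·4.09²) = 17.208.
The smallest integer n is 18.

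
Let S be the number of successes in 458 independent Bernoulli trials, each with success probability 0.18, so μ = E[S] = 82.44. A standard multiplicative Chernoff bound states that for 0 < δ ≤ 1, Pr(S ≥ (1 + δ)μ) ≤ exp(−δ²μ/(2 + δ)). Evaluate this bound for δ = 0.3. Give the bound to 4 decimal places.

Exponent = δ²μ/(2 + δ) = 0.3²·82.44/2.3 = 3.2259.
Bound = exp(−3.2259) = 0.03972.

0.0397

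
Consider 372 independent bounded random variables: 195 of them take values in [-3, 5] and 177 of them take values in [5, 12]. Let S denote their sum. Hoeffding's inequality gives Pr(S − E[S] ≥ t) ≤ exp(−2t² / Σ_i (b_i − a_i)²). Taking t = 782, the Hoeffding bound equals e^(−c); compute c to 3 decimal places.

Σ(b_i − a_i)² = 195·8² + 177·7² = 21153.
c = 2t² / 21153 = 2·782² / 21153 = 57.8191.

57.819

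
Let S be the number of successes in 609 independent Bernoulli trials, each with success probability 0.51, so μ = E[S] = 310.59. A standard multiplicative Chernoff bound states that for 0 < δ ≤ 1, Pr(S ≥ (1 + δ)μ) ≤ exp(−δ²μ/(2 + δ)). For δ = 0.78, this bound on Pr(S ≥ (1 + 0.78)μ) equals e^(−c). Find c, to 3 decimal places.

c = δ²μ/(2 + δ) = 0.78²·310.59/(2 + 0.78) = 67.9723.

67.972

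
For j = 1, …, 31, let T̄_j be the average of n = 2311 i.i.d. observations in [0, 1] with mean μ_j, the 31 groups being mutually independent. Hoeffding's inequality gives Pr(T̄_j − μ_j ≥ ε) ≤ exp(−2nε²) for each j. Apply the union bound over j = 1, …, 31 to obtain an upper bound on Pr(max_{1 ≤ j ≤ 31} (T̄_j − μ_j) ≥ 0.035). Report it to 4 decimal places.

Per-experiment Hoeffding bound: exp(−2·2311·0.035²) = exp(−5.66195) = 0.0034757.
Union bound over 31 events: 31·0.0034757 = 0.10775.

0.1077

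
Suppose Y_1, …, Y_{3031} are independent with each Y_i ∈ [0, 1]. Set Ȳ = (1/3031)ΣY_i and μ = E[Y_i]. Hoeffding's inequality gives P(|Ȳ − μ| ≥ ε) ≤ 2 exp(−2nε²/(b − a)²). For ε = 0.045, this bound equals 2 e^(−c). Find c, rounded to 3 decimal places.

12.276

c = 2nε²/(b − a)² = 2·3031·0.045² / 1² = 12.2756.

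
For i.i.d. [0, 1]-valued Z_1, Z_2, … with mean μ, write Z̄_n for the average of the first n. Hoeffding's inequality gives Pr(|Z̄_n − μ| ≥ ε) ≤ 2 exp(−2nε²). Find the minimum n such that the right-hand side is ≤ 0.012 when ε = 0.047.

1158

Require 2·exp(−2nε²) ≤ 0.012, i.e. 2nε² ≥ ln(2/0.012) = 5.115996.
So n ≥ 5.115996 / (2·0.047²) = 1157.989.
The smallest integer n is 1158.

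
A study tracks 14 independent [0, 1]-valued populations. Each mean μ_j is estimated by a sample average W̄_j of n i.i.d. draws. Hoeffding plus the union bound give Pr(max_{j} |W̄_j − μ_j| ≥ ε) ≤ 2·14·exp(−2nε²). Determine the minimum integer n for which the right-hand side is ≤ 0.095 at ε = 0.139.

Need 2·14·exp(−2nε²) ≤ 0.095, i.e. exp(−2nε²) ≤ 0.095/28.
So 2nε² ≥ ln(28/0.095) = 5.686083.
Hence n ≥ 5.686083/(2·0.139²) = 147.148.
The smallest integer n is 148.

148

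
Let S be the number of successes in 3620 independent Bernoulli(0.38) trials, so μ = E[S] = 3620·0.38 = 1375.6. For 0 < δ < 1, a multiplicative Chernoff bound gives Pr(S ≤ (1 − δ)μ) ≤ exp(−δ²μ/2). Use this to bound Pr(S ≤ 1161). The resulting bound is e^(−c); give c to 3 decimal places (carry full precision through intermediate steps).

Write 1161 = (1 − δ)μ, so δ = 1 − 1161/1375.6 = 0.1560047…
Then the exponent is δ²μ/2 = (μ − 1161)²/(2μ) = 16.739299.

16.739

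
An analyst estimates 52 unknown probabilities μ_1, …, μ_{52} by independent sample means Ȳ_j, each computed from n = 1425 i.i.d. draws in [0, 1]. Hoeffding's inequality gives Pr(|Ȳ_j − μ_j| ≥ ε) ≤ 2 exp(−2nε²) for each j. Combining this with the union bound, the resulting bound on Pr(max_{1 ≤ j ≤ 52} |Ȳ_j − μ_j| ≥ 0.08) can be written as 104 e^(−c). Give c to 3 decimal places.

18.240

Union bound over the 52 events: Pr(max_{1 ≤ j ≤ 52} |Ȳ_j − μ_j| ≥ 0.08) ≤ 52·2·exp(−2nε²) = 104 exp(−2·1425·0.08²).
So c = 2·1425·0.08² = 18.2400.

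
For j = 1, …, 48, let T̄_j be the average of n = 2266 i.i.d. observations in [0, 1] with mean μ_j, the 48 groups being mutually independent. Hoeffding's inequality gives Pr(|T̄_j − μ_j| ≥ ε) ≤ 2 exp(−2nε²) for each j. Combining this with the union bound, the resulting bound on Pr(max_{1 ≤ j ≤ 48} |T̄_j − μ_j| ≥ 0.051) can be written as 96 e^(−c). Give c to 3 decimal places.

11.788

Union bound over the 48 events: Pr(max_{1 ≤ j ≤ 48} |T̄_j − μ_j| ≥ 0.051) ≤ 48·2·exp(−2nε²) = 96 exp(−2·2266·0.051²).
So c = 2·2266·0.051² = 11.7877.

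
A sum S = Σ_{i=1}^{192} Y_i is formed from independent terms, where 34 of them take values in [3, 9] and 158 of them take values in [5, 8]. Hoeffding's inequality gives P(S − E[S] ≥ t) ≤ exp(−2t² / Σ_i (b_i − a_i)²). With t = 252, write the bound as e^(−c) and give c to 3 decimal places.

48.000

Σ(b_i − a_i)² = 34·6² + 158·3² = 2646.
c = 2t² / 2646 = 2·252² / 2646 = 48.0000.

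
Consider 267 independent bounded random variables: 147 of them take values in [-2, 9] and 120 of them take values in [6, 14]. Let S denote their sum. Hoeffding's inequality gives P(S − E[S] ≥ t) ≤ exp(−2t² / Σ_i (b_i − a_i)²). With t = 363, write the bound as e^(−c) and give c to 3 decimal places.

10.348

Σ(b_i − a_i)² = 147·11² + 120·8² = 25467.
c = 2t² / 25467 = 2·363² / 25467 = 10.3482.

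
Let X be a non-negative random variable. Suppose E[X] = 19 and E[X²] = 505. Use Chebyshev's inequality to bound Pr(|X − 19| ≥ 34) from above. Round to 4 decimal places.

0.1246

Var(X) = E[X²] − (E[X])² = 505 − 361 = 144.
Chebyshev's inequality: Pr(|X − μ| ≥ t) ≤ Var(X)/t² = 144/1156 = 0.1246.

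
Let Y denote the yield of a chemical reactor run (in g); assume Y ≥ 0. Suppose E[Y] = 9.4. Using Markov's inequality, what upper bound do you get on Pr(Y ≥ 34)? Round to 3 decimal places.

0.276

Markov's inequality: for a non-negative random variable, Pr(Y ≥ a) ≤ E[Y]/a.
Here E[Y] = 9.4 and a = 34, so the bound is 9.4/34 = 0.2765.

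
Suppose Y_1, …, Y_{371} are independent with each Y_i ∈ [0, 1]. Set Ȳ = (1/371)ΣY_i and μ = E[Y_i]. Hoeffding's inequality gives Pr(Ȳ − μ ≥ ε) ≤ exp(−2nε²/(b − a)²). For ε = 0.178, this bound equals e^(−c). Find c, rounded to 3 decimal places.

23.510

c = 2nε²/(b − a)² = 2·371·0.178² / 1² = 23.5095.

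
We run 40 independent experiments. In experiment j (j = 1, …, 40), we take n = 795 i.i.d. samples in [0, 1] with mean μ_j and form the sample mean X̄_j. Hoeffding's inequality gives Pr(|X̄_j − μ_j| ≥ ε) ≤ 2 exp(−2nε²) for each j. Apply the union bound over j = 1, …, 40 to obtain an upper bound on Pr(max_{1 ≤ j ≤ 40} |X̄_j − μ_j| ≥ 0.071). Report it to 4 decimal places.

0.0264

Per-experiment Hoeffding bound: 2·exp(−2·795·0.071²) = 2·exp(−8.01519) = 0.00066081.
Union bound over 40 events: 40·0.00066081 = 0.02643.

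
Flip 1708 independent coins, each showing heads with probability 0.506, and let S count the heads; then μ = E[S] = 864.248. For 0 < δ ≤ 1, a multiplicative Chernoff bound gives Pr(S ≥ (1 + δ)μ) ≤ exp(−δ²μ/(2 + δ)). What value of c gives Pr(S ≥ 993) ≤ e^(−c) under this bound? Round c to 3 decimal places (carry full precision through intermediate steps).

Write 993 = (1 + δ)μ, so δ = 993/864.248 − 1 = 0.1489758…
Then the exponent is δ²μ/(2 + δ) = (993 − μ)² / (μ·(2 + δ)) = 8.925613.

8.926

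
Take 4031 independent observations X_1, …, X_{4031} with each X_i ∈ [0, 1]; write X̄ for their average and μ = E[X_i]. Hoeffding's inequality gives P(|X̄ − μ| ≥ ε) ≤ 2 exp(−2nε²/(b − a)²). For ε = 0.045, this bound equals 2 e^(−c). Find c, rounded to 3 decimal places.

16.326

c = 2nε²/(b − a)² = 2·4031·0.045² / 1² = 16.3255.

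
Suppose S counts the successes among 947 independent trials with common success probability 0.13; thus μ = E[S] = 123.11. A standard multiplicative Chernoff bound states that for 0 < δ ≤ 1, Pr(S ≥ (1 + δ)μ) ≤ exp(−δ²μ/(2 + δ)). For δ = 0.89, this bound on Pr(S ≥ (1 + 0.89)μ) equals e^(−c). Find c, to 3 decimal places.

c = δ²μ/(2 + δ) = 0.89²·123.11/(2 + 0.89) = 33.7424.

33.742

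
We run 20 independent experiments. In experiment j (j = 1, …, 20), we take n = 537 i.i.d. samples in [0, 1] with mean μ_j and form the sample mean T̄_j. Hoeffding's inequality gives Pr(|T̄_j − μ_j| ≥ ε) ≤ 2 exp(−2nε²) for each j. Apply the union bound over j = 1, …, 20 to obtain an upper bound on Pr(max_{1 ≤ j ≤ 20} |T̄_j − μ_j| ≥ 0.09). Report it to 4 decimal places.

Per-experiment Hoeffding bound: 2·exp(−2·537·0.09²) = 2·exp(−8.69940) = 0.00033337.
Union bound over 20 events: 20·0.00033337 = 0.00667.

0.0067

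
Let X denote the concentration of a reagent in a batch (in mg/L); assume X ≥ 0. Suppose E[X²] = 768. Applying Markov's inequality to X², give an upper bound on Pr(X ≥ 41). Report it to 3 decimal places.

Since X ≥ 0, the event {X ≥ 41} is the same as {X² ≥ 1681}.
Markov's inequality applied to X² gives Pr(X² ≥ 1681) ≤ E[X²]/1681 = 768/1681 = 0.4569.

0.457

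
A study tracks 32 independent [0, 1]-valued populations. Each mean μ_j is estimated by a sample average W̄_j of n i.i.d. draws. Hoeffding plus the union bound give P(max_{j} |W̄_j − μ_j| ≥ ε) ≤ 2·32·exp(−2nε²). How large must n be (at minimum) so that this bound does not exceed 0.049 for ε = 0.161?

139

Need 2·32·exp(−2nε²) ≤ 0.049, i.e. exp(−2nε²) ≤ 0.049/64.
So 2nε² ≥ ln(64/0.049) = 7.174818.
Hence n ≥ 7.174818/(2·0.161²) = 138.398.
The smallest integer n is 139.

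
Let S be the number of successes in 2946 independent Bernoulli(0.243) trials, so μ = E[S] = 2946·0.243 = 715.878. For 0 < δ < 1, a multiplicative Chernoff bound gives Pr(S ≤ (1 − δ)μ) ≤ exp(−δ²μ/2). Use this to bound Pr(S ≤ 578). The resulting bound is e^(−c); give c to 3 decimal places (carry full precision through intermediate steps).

Write 578 = (1 − δ)μ, so δ = 1 − 578/715.878 = 0.1925999…
Then the exponent is δ²μ/2 = (μ − 578)²/(2μ) = 13.277642.

13.278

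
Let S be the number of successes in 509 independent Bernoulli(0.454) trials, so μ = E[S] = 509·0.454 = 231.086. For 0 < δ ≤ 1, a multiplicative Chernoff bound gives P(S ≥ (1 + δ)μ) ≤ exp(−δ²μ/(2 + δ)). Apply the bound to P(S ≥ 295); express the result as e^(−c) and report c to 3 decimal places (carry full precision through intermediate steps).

Write 295 = (1 + δ)μ, so δ = 295/231.086 − 1 = 0.276581…
Then the exponent is δ²μ/(2 + δ) = (295 − μ)² / (μ·(2 + δ)) = 7.764889.

7.765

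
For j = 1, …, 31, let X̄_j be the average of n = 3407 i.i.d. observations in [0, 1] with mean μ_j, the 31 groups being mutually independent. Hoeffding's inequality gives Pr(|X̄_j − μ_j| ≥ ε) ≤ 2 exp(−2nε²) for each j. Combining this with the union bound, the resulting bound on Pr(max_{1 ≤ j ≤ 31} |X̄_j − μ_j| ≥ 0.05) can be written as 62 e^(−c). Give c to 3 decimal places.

Union bound over the 31 events: Pr(max_{1 ≤ j ≤ 31} |X̄_j − μ_j| ≥ 0.05) ≤ 31·2·exp(−2nε²) = 62 exp(−2·3407·0.05²).
So c = 2·3407·0.05² = 17.0350.

17.035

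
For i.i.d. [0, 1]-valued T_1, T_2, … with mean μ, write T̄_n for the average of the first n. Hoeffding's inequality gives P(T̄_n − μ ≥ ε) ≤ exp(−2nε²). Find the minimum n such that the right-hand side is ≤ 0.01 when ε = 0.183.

Require exp(−2nε²) ≤ 0.01, i.e. 2nε² ≥ ln(1/0.01) = 4.605170.
So n ≥ 4.605170 / (2·0.183²) = 68.756.
The smallest integer n is 69.

69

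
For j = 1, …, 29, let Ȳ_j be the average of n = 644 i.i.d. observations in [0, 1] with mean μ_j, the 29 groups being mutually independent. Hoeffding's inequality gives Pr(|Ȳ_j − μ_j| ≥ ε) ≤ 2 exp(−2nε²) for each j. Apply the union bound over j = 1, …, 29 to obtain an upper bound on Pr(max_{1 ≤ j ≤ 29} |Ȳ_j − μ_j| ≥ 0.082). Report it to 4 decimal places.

0.0101

Per-experiment Hoeffding bound: 2·exp(−2·644·0.082²) = 2·exp(−8.66051) = 0.00034659.
Union bound over 29 events: 29·0.00034659 = 0.01005.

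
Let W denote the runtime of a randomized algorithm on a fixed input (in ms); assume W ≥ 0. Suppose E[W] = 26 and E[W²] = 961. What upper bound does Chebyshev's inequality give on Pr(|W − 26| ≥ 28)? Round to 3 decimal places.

0.364

Var(W) = E[W²] − (E[W])² = 961 − 676 = 285.
Chebyshev's inequality: Pr(|W − μ| ≥ t) ≤ Var(W)/t² = 285/784 = 0.3635.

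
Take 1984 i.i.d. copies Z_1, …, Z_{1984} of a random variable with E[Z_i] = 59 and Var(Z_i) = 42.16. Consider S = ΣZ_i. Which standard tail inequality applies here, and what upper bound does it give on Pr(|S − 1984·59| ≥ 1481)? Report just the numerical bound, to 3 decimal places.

With mean and variance of each term known, Chebyshev's inequality bounds the deviation of the sum (or sample mean).
Var(S) = n·Var(Z_i) = 1984·42.16 = 83645.44.
Chebyshev: Pr(|S − 1984·59| ≥ 1481) ≤ Var(S)/1481² = 83645.44/2193361 = 0.0381.

0.038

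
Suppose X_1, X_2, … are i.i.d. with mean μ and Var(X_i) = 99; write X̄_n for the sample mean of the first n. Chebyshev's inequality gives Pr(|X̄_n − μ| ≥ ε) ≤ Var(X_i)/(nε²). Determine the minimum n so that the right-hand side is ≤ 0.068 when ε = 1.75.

476

Require 99/(n·1.75²) ≤ 0.068, i.e. n ≥ 99/(0.068·1.75²) = 475.390.
The smallest integer n is 476.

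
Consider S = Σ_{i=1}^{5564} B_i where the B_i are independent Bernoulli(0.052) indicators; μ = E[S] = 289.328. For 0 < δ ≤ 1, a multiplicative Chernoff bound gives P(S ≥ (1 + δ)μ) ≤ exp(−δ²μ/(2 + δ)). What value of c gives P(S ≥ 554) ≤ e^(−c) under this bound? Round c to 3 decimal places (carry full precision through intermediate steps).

83.065

Write 554 = (1 + δ)μ, so δ = 554/289.328 − 1 = 0.9147818…
Then the exponent is δ²μ/(2 + δ) = (554 − μ)² / (μ·(2 + δ)) = 83.065269.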